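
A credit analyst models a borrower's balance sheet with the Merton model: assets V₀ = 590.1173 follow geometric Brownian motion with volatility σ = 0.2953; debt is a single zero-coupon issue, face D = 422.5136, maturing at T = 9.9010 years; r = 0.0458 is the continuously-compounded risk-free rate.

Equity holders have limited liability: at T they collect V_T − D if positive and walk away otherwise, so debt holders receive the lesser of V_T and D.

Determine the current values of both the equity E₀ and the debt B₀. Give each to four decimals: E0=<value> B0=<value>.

d₁ = [ln(V₀/D) + (r + σ²/2)T] / (σ√T)
   = [ln(590.1173/422.5136) + (0.0458 + 0.5·0.2953²)·9.9010] / (0.2953·√9.9010)
   = [0.334100 + 0.885160] / 0.929187 = 1.312179
d₂ = d₁ − σ√T = 1.312179 − 0.929187 = 0.382993
N(d₁) = 0.905270,  N(d₂) = 0.649137,  e^(−rT) = 0.635422
E₀ = V₀·N(d₁) − D·e^(−rT)·N(d₂)
   = 590.1173·0.905270 − 422.5136·0.635422·0.649137 = 359.938777
B₀ = V₀ − E₀ = 590.1173 − 359.938777 = 230.178523

E0=359.9388 B0=230.1785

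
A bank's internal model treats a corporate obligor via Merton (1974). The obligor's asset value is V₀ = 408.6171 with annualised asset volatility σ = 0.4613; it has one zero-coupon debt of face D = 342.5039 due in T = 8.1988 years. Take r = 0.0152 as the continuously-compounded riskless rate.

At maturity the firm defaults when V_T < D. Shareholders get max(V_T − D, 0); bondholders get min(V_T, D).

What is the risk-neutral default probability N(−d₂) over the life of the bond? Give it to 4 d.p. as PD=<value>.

d₁ = [ln(V₀/D) + (r + σ²/2)T] / (σ√T)
   = [ln(408.6171/342.5039) + (0.0152 + 0.5·0.4613²)·8.1988] / (0.4613·√8.1988)
   = [0.176495 + 0.996965] / 1.320866 = 0.888402
d₂ = d₁ − σ√T = 0.888402 − 1.320866 = -0.432463
risk-neutral PD = N(−d₂) = N(0.432463) = 0.667298

PD=0.6673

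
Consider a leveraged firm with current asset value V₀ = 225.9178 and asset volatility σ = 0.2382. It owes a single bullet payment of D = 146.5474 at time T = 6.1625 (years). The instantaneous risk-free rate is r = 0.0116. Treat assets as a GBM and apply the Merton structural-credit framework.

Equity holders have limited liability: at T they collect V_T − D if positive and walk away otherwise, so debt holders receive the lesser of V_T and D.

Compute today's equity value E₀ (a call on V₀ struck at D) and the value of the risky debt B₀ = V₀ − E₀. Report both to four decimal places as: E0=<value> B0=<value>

E0=100.5444 B0=125.3734

d₁ = [ln(V₀/D) + (r + σ²/2)T] / (σ√T)
   = [ln(225.9178/146.5474) + (0.0116 + 0.5·0.2382²)·6.1625] / (0.2382·√6.1625)
   = [0.432822 + 0.246313] / 0.591317 = 1.148513
d₂ = d₁ − σ√T = 1.148513 − 0.591317 = 0.557196
N(d₁) = 0.874622,  N(d₂) = 0.711303,  e^(−rT) = 0.931010
E₀ = V₀·N(d₁) − D·e^(−rT)·N(d₂)
   = 225.9178·0.874622 − 146.5474·0.931010·0.711303 = 100.544400
B₀ = V₀ − E₀ = 225.9178 − 100.544400 = 125.373400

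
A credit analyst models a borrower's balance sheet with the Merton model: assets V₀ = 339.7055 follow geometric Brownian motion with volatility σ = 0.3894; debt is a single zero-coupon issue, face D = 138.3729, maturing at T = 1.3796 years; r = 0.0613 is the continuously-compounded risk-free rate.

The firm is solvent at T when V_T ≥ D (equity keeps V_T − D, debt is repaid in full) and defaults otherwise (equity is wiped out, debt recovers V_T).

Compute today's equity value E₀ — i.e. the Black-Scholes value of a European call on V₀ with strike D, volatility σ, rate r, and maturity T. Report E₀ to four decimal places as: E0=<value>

d₁ = [ln(V₀/D) + (r + σ²/2)T] / (σ√T)
   = [ln(339.7055/138.3729) + (0.0613 + 0.5·0.3894²)·1.3796] / (0.3894·√1.3796)
   = [0.898127 + 0.189165] / 0.457375 = 2.377244
d₂ = d₁ − σ√T = 2.377244 − 0.457375 = 1.919869
N(d₁) = 0.991279,  N(d₂) = 0.972563,  e^(−rT) = 0.918908
E₀ = V₀·N(d₁) − D·e^(−rT)·N(d₂)
   = 339.7055·0.991279 − 138.3729·0.918908·0.972563 = 213.079595

E0=213.0796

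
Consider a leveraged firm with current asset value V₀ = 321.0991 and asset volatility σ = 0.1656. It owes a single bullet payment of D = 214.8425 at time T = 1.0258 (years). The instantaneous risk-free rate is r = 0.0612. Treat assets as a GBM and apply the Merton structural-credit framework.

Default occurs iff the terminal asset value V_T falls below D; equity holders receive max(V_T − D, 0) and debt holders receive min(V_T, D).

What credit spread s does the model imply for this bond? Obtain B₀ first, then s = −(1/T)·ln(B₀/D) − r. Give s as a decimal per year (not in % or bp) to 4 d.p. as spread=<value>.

spread=0.0002

d₁ = [ln(V₀/D) + (r + σ²/2)T] / (σ√T)
   = [ln(321.0991/214.8425) + (0.0612 + 0.5·0.1656²)·1.0258] / (0.1656·√1.0258)
   = [0.401845 + 0.076844] / 0.167723 = 2.854051
d₂ = d₁ − σ√T = 2.854051 − 0.167723 = 2.686329
N(d₁) = 0.997842,  N(d₂) = 0.996388,  e^(−rT) = 0.939151
E₀ = V₀·N(d₁) − D·e^(−rT)·N(d₂)
   = 321.0991·0.997842 − 214.8425·0.939151·0.996388 = 119.365333
B₀ = V₀ − E₀ = 321.0991 − 119.365333 = 201.733767
spread = −(1/T)·ln(B₀/D) − r = −(1/1.0258)·ln(201.733767/214.8425) − 0.0612 = 0.00017294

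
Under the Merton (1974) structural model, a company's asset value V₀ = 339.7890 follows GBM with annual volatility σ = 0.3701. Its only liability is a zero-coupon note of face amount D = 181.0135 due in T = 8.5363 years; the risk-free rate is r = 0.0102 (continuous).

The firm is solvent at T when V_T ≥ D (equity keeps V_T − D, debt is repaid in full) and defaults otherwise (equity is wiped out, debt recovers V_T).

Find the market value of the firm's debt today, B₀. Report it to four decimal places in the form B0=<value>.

B0=129.8959

d₁ = [ln(V₀/D) + (r + σ²/2)T] / (σ√T)
   = [ln(339.7890/181.0135) + (0.0102 + 0.5·0.3701²)·8.5363] / (0.3701·√8.5363)
   = [0.629753 + 0.671696] / 1.081319 = 1.203575
d₂ = d₁ − σ√T = 1.203575 − 1.081319 = 0.122256
N(d₁) = 0.885623,  N(d₂) = 0.548652,  e^(−rT) = 0.916613
E₀ = V₀·N(d₁) − D·e^(−rT)·N(d₂)
   = 339.7890·0.885623 − 181.0135·0.916613·0.548652 = 209.893070
B₀ = V₀ − E₀ = 339.7890 − 209.893070 = 129.895930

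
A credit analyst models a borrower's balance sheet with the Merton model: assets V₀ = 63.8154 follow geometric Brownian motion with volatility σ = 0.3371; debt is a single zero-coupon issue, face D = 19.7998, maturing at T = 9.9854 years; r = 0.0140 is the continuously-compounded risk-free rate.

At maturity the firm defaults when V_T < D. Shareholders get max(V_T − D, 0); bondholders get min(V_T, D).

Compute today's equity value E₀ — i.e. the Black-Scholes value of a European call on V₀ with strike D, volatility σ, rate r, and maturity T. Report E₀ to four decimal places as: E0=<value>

d₁ = [ln(V₀/D) + (r + σ²/2)T] / (σ√T)
   = [ln(63.8154/19.7998) + (0.0140 + 0.5·0.3371²)·9.9854] / (0.3371·√9.9854)
   = [1.170323 + 0.707148] / 1.065225 = 1.762510
d₂ = d₁ − σ√T = 1.762510 − 1.065225 = 0.697285
N(d₁) = 0.961008,  N(d₂) = 0.757188,  e^(−rT) = 0.869536
E₀ = V₀·N(d₁) − D·e^(−rT)·N(d₂)
   = 63.8154·0.961008 − 19.7998·0.869536·0.757188 = 48.290911

E0=48.2909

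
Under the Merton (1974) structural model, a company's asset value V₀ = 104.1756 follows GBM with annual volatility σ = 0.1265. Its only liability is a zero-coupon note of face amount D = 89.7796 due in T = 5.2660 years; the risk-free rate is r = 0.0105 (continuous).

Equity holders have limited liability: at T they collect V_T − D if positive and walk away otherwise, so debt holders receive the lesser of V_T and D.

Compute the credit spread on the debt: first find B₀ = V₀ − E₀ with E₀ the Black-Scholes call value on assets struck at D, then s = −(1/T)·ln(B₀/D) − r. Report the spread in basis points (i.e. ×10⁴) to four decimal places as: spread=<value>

spread=88.3157

d₁ = [ln(V₀/D) + (r + σ²/2)T] / (σ√T)
   = [ln(104.1756/89.7796) + (0.0105 + 0.5·0.1265²)·5.2660] / (0.1265·√5.2660)
   = [0.148720 + 0.097427] / 0.290289 = 0.847937
d₂ = d₁ − σ√T = 0.847937 − 0.290289 = 0.557648
N(d₁) = 0.801764,  N(d₂) = 0.711458,  e^(−rT) = 0.946208
E₀ = V₀·N(d₁) − D·e^(−rT)·N(d₂)
   = 104.1756·0.801764 − 89.7796·0.946208·0.711458 = 23.085757
B₀ = V₀ − E₀ = 104.1756 − 23.085757 = 81.089843
spread = −(1/T)·ln(B₀/D) − r = −(1/5.2660)·ln(81.089843/89.7796) − 0.0105 = 0.00883157
in basis points: 0.00883157 × 10⁴ = 88.3157 bp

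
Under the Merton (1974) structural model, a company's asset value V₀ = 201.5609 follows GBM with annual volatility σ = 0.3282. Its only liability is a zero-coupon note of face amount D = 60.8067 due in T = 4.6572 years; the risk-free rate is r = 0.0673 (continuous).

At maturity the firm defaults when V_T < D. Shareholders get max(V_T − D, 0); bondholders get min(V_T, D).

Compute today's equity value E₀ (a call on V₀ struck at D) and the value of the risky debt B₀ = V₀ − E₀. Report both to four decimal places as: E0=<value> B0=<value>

E0=157.4898 B0=44.0711

d₁ = [ln(V₀/D) + (r + σ²/2)T] / (σ√T)
   = [ln(201.5609/60.8067) + (0.0673 + 0.5·0.3282²)·4.6572] / (0.3282·√4.6572)
   = [1.198392 + 0.564255] / 0.708274 = 2.488653
d₂ = d₁ − σ√T = 2.488653 − 0.708274 = 1.780379
N(d₁) = 0.993589,  N(d₂) = 0.962493,  e^(−rT) = 0.730936
E₀ = V₀·N(d₁) − D·e^(−rT)·N(d₂)
   = 201.5609·0.993589 − 60.8067·0.730936·0.962493 = 157.489840
B₀ = V₀ − E₀ = 201.5609 − 157.489840 = 44.071060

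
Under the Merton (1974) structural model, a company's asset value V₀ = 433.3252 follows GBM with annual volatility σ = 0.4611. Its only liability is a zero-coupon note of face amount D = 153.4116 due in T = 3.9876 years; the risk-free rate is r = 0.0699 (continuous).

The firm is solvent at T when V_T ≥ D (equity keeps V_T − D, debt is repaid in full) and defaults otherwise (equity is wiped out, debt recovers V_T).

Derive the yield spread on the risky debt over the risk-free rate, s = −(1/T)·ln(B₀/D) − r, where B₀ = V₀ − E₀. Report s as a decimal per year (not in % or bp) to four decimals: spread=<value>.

spread=0.0146

d₁ = [ln(V₀/D) + (r + σ²/2)T] / (σ√T)
   = [ln(433.3252/153.4116) + (0.0699 + 0.5·0.4611²)·3.9876] / (0.4611·√3.9876)
   = [1.038364 + 0.702641] / 0.920769 = 1.890816
d₂ = d₁ − σ√T = 1.890816 − 0.920769 = 0.970046
N(d₁) = 0.970676,  N(d₂) = 0.833988,  e^(−rT) = 0.756742
E₀ = V₀·N(d₁) − D·e^(−rT)·N(d₂)
   = 433.3252·0.970676 − 153.4116·0.756742·0.833988 = 323.797997
B₀ = V₀ − E₀ = 433.3252 − 323.797997 = 109.527203
spread = −(1/T)·ln(B₀/D) − r = −(1/3.9876)·ln(109.527203/153.4116) − 0.0699 = 0.01459984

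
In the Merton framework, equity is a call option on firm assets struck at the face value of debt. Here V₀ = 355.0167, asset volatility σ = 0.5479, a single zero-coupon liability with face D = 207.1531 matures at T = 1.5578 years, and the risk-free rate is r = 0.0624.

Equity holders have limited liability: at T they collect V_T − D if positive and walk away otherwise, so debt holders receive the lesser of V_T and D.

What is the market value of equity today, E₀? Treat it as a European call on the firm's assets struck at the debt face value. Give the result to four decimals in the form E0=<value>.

E0=183.2463

d₁ = [ln(V₀/D) + (r + σ²/2)T] / (σ√T)
   = [ln(355.0167/207.1531) + (0.0624 + 0.5·0.5479²)·1.5578] / (0.5479·√1.5578)
   = [0.538707 + 0.331028] / 0.683844 = 1.271832
d₂ = d₁ − σ√T = 1.271832 − 0.683844 = 0.587988
N(d₁) = 0.898284,  N(d₂) = 0.721730,  e^(−rT) = 0.907368
E₀ = V₀·N(d₁) − D·e^(−rT)·N(d₂)
   = 355.0167·0.898284 − 207.1531·0.907368·0.721730 = 183.246332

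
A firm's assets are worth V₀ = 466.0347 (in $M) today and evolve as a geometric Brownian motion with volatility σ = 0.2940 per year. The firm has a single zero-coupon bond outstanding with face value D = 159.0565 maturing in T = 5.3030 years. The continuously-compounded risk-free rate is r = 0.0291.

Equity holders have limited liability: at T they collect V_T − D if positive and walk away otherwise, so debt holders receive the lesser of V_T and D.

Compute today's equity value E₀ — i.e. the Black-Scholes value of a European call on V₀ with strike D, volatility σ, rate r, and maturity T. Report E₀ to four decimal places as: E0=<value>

E0=331.9640

d₁ = [ln(V₀/D) + (r + σ²/2)T] / (σ√T)
   = [ln(466.0347/159.0565) + (0.0291 + 0.5·0.2940²)·5.3030] / (0.2940·√5.3030)
   = [1.075001 + 0.383502] / 0.677030 = 2.154265
d₂ = d₁ − σ√T = 2.154265 − 0.677030 = 1.477235
N(d₁) = 0.984390,  N(d₂) = 0.930194,  e^(−rT) = 0.857000
E₀ = V₀·N(d₁) − D·e^(−rT)·N(d₂)
   = 466.0347·0.984390 − 159.0565·0.857000·0.930194 = 331.964017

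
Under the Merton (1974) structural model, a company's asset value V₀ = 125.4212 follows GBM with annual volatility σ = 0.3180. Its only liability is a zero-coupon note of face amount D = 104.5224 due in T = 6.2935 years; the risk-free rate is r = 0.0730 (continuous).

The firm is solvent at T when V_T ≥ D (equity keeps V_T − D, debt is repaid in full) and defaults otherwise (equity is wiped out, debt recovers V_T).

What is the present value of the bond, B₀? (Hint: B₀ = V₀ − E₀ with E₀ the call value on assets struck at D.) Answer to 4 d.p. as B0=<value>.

B0=57.7582

d₁ = [ln(V₀/D) + (r + σ²/2)T] / (σ√T)
   = [ln(125.4212/104.5224) + (0.0730 + 0.5·0.3180²)·6.2935] / (0.3180·√6.2935)
   = [0.182276 + 0.777637] / 0.797762 = 1.203259
d₂ = d₁ − σ√T = 1.203259 − 0.797762 = 0.405497
N(d₁) = 0.885562,  N(d₂) = 0.657444,  e^(−rT) = 0.631646
E₀ = V₀·N(d₁) − D·e^(−rT)·N(d₂)
   = 125.4212·0.885562 − 104.5224·0.631646·0.657444 = 67.663003
B₀ = V₀ − E₀ = 125.4212 − 67.663003 = 57.758197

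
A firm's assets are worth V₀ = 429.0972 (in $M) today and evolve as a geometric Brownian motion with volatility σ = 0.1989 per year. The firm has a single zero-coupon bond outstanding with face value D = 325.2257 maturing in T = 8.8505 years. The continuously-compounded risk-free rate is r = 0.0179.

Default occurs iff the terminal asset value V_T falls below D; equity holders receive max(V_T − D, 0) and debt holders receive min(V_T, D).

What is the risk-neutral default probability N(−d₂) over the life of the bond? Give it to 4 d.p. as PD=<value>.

PD=0.3299

d₁ = [ln(V₀/D) + (r + σ²/2)T] / (σ√T)
   = [ln(429.0972/325.2257) + (0.0179 + 0.5·0.1989²)·8.8505] / (0.1989·√8.8505)
   = [0.277164 + 0.333492] / 0.591723 = 1.031996
d₂ = d₁ − σ√T = 1.031996 − 0.591723 = 0.440273
risk-neutral PD = N(−d₂) = N(-0.440273) = 0.329870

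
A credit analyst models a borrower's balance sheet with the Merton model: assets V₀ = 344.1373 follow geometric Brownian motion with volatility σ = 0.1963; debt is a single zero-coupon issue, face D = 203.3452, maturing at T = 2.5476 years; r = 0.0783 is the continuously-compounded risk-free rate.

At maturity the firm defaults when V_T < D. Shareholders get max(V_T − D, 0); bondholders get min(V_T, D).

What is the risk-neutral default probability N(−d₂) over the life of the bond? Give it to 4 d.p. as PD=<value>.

PD=0.0154

d₁ = [ln(V₀/D) + (r + σ²/2)T] / (σ√T)
   = [ln(344.1373/203.3452) + (0.0783 + 0.5·0.1963²)·2.5476] / (0.1963·√2.5476)
   = [0.526136 + 0.248561] / 0.313318 = 2.472555
d₂ = d₁ − σ√T = 2.472555 − 0.313318 = 2.159236
risk-neutral PD = N(−d₂) = N(-2.159236) = 0.015416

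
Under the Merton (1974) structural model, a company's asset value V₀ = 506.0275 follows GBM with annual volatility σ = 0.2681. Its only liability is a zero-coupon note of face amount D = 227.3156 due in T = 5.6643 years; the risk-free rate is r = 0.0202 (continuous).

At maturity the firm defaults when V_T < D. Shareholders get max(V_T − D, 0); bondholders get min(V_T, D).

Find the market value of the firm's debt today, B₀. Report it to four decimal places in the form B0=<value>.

d₁ = [ln(V₀/D) + (r + σ²/2)T] / (σ√T)
   = [ln(506.0275/227.3156) + (0.0202 + 0.5·0.2681²)·5.6643] / (0.2681·√5.6643)
   = [0.800252 + 0.317987] / 0.638072 = 1.752526
d₂ = d₁ − σ√T = 1.752526 − 0.638072 = 1.114454
N(d₁) = 0.960158,  N(d₂) = 0.867458,  e^(−rT) = 0.891884
E₀ = V₀·N(d₁) − D·e^(−rT)·N(d₂)
   = 506.0275·0.960158 − 227.3156·0.891884·0.867458 = 309.998812
B₀ = V₀ − E₀ = 506.0275 − 309.998812 = 196.028688

B0=196.0287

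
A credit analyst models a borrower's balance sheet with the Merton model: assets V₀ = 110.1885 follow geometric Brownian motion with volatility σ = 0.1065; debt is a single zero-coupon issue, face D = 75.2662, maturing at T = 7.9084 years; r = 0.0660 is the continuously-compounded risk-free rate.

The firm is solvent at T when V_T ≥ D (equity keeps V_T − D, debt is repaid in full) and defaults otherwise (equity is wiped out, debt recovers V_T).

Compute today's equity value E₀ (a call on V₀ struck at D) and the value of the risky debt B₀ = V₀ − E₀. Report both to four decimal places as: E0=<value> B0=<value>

d₁ = [ln(V₀/D) + (r + σ²/2)T] / (σ√T)
   = [ln(110.1885/75.2662) + (0.0660 + 0.5·0.1065²)·7.9084] / (0.1065·√7.9084)
   = [0.381161 + 0.566804] / 0.299498 = 3.165181
d₂ = d₁ − σ√T = 3.165181 − 0.299498 = 2.865683
N(d₁) = 0.999225,  N(d₂) = 0.997919,  e^(−rT) = 0.593360
E₀ = V₀·N(d₁) − D·e^(−rT)·N(d₂)
   = 110.1885·0.999225 − 75.2662·0.593360·0.997919 = 65.536095
B₀ = V₀ − E₀ = 110.1885 − 65.536095 = 44.652405

E0=65.5361 B0=44.6524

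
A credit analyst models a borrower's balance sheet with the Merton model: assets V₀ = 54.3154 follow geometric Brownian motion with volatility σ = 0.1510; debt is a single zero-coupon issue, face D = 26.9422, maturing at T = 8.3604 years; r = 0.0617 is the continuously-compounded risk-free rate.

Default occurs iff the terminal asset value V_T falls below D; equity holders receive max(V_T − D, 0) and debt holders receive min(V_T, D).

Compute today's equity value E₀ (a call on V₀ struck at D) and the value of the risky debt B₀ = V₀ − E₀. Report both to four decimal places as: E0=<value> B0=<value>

E0=38.2409 B0=16.0745

d₁ = [ln(V₀/D) + (r + σ²/2)T] / (σ√T)
   = [ln(54.3154/26.9422) + (0.0617 + 0.5·0.1510²)·8.3604] / (0.1510·√8.3604)
   = [0.701114 + 0.611149] / 0.436607 = 3.005596
d₂ = d₁ − σ√T = 3.005596 − 0.436607 = 2.568989
N(d₁) = 0.998675,  N(d₂) = 0.994900,  e^(−rT) = 0.597001
E₀ = V₀·N(d₁) − D·e^(−rT)·N(d₂)
   = 54.3154·0.998675 − 26.9422·0.597001·0.994900 = 38.240926
B₀ = V₀ − E₀ = 54.3154 − 38.240926 = 16.074474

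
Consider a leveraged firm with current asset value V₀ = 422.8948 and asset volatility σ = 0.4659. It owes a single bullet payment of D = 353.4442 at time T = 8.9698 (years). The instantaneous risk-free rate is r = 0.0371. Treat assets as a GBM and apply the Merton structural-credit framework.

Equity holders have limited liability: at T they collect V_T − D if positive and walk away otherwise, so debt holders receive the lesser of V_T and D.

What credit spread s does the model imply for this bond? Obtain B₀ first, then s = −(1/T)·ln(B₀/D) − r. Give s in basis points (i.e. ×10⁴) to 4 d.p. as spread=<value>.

d₁ = [ln(V₀/D) + (r + σ²/2)T] / (σ√T)
   = [ln(422.8948/353.4442) + (0.0371 + 0.5·0.4659²)·8.9698] / (0.4659·√8.9698)
   = [0.179398 + 1.306285] / 1.395353 = 1.064736
d₂ = d₁ − σ√T = 1.064736 − 1.395353 = -0.330617
N(d₁) = 0.856502,  N(d₂) = 0.370467,  e^(−rT) = 0.716928
E₀ = V₀·N(d₁) − D·e^(−rT)·N(d₂)
   = 422.8948·0.856502 − 353.4442·0.716928·0.370467 = 268.336233
B₀ = V₀ − E₀ = 422.8948 − 268.336233 = 154.558567
spread = −(1/T)·ln(B₀/D) − r = −(1/8.9698)·ln(154.558567/353.4442) − 0.0371 = 0.05511527
in basis points: 0.05511527 × 10⁴ = 551.1527 bp

spread=551.1527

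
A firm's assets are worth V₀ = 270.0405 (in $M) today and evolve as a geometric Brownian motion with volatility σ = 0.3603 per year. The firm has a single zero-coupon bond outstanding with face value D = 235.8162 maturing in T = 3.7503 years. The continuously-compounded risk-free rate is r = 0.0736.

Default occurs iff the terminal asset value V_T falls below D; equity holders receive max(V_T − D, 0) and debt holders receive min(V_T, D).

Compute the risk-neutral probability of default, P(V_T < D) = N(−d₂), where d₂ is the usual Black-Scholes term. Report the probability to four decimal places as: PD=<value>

PD=0.4048

d₁ = [ln(V₀/D) + (r + σ²/2)T] / (σ√T)
   = [ln(270.0405/235.8162) + (0.0736 + 0.5·0.3603²)·3.7503] / (0.3603·√3.7503)
   = [0.135519 + 0.519447] / 0.697746 = 0.938688
d₂ = d₁ − σ√T = 0.938688 − 0.697746 = 0.240943
risk-neutral PD = N(−d₂) = N(-0.240943) = 0.404800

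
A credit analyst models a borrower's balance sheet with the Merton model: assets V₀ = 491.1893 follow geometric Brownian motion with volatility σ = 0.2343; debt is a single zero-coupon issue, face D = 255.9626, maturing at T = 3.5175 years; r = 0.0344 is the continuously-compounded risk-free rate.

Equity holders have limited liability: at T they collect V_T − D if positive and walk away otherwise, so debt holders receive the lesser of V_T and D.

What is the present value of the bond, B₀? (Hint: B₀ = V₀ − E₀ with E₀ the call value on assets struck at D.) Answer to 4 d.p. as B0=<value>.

B0=224.5114

d₁ = [ln(V₀/D) + (r + σ²/2)T] / (σ√T)
   = [ln(491.1893/255.9626) + (0.0344 + 0.5·0.2343²)·3.5175] / (0.2343·√3.5175)
   = [0.651798 + 0.217551] / 0.439430 = 1.978359
d₂ = d₁ − σ√T = 1.978359 − 0.439430 = 1.538929
N(d₁) = 0.976056,  N(d₂) = 0.938089,  e^(−rT) = 0.886032
E₀ = V₀·N(d₁) − D·e^(−rT)·N(d₂)
   = 491.1893·0.976056 − 255.9626·0.886032·0.938089 = 266.677918
B₀ = V₀ − E₀ = 491.1893 − 266.677918 = 224.511382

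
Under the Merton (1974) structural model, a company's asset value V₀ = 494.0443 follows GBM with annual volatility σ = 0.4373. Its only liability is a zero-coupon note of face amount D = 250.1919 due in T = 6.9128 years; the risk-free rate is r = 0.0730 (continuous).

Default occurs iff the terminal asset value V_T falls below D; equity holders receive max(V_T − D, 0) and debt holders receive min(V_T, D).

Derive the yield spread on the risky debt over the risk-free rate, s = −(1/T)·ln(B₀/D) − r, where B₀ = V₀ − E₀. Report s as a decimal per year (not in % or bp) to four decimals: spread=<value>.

spread=0.0230

d₁ = [ln(V₀/D) + (r + σ²/2)T] / (σ√T)
   = [ln(494.0443/250.1919) + (0.0730 + 0.5·0.4373²)·6.9128] / (0.4373·√6.9128)
   = [0.680397 + 1.165606] / 1.149758 = 1.605558
d₂ = d₁ − σ√T = 1.605558 − 1.149758 = 0.455800
N(d₁) = 0.945814,  N(d₂) = 0.675733,  e^(−rT) = 0.603726
E₀ = V₀·N(d₁) − D·e^(−rT)·N(d₂)
   = 494.0443·0.945814 − 250.1919·0.603726·0.675733 = 365.206512
B₀ = V₀ − E₀ = 494.0443 − 365.206512 = 128.837788
spread = −(1/T)·ln(B₀/D) − r = −(1/6.9128)·ln(128.837788/250.1919) − 0.0730 = 0.02300655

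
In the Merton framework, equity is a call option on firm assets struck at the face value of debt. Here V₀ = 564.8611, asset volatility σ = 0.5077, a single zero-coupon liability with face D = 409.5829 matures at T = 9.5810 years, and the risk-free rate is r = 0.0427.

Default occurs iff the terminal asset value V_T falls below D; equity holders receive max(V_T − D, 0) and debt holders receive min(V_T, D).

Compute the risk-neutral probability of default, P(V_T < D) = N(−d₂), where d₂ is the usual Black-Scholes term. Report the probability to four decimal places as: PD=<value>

PD=0.6258

d₁ = [ln(V₀/D) + (r + σ²/2)T] / (σ√T)
   = [ln(564.8611/409.5829) + (0.0427 + 0.5·0.5077²)·9.5810] / (0.5077·√9.5810)
   = [0.321441 + 1.643905] / 1.571493 = 1.250623
d₂ = d₁ − σ√T = 1.250623 − 1.571493 = -0.320871
risk-neutral PD = N(−d₂) = N(0.320871) = 0.625846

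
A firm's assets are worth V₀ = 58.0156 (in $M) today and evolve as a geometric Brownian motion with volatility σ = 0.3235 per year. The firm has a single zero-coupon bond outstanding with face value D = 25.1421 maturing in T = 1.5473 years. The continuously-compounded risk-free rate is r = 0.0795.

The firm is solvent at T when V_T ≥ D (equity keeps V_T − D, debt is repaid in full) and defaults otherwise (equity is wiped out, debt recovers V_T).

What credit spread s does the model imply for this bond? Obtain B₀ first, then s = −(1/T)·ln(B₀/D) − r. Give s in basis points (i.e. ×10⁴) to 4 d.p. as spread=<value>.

d₁ = [ln(V₀/D) + (r + σ²/2)T] / (σ√T)
   = [ln(58.0156/25.1421) + (0.0795 + 0.5·0.3235²)·1.5473] / (0.3235·√1.5473)
   = [0.836168 + 0.203975] / 0.402403 = 2.584827
d₂ = d₁ − σ√T = 2.584827 − 0.402403 = 2.182423
N(d₁) = 0.995129,  N(d₂) = 0.985461,  e^(−rT) = 0.884255
E₀ = V₀·N(d₁) − D·e^(−rT)·N(d₂)
   = 58.0156·0.995129 − 25.1421·0.884255·0.985461 = 35.824202
B₀ = V₀ − E₀ = 58.0156 − 35.824202 = 22.191398
spread = −(1/T)·ln(B₀/D) − r = −(1/1.5473)·ln(22.191398/25.1421) − 0.0795 = 0.00118184
in basis points: 0.00118184 × 10⁴ = 11.8184 bp

spread=11.8184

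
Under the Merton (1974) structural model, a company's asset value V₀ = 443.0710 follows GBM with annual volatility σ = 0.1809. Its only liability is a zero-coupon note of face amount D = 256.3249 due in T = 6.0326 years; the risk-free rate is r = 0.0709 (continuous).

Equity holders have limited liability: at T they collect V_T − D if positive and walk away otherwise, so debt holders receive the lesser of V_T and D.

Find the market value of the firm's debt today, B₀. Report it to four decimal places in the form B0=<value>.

B0=166.5352

d₁ = [ln(V₀/D) + (r + σ²/2)T] / (σ√T)
   = [ln(443.0710/256.3249) + (0.0709 + 0.5·0.1809²)·6.0326] / (0.1809·√6.0326)
   = [0.547284 + 0.526419] / 0.444315 = 2.416537
d₂ = d₁ − σ√T = 2.416537 − 0.444315 = 1.972222
N(d₁) = 0.992166,  N(d₂) = 0.975708,  e^(−rT) = 0.652000
E₀ = V₀·N(d₁) − D·e^(−rT)·N(d₂)
   = 443.0710·0.992166 − 256.3249·0.652000·0.975708 = 276.535835
B₀ = V₀ − E₀ = 443.0710 − 276.535835 = 166.535165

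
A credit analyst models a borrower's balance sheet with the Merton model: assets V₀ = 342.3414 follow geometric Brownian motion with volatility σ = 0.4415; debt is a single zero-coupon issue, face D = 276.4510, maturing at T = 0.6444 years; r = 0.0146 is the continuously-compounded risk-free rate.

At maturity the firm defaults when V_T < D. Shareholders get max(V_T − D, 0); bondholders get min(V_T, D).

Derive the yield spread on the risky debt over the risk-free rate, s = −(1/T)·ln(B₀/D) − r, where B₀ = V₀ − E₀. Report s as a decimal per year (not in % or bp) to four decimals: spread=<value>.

d₁ = [ln(V₀/D) + (r + σ²/2)T] / (σ√T)
   = [ln(342.3414/276.4510) + (0.0146 + 0.5·0.4415²)·0.6444] / (0.4415·√0.6444)
   = [0.213775 + 0.072212] / 0.354412 = 0.806934
d₂ = d₁ − σ√T = 0.806934 − 0.354412 = 0.452522
N(d₁) = 0.790148,  N(d₂) = 0.674553,  e^(−rT) = 0.990636
E₀ = V₀·N(d₁) − D·e^(−rT)·N(d₂)
   = 342.3414·0.790148 − 276.4510·0.990636·0.674553 = 85.765528
B₀ = V₀ − E₀ = 342.3414 − 85.765528 = 256.575872
spread = −(1/T)·ln(B₀/D) − r = −(1/0.6444)·ln(256.575872/276.4510) − 0.0146 = 0.10118083

spread=0.1012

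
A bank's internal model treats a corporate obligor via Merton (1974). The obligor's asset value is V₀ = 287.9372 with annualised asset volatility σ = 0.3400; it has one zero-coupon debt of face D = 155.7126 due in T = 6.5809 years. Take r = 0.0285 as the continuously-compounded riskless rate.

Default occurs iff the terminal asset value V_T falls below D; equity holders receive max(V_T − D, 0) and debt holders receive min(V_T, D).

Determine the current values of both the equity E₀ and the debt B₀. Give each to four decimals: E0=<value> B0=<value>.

E0=174.2120 B0=113.7252

d₁ = [ln(V₀/D) + (r + σ²/2)T] / (σ√T)
   = [ln(287.9372/155.7126) + (0.0285 + 0.5·0.3400²)·6.5809] / (0.3400·√6.5809)
   = [0.614730 + 0.567932] / 0.872211 = 1.355936
d₂ = d₁ − σ√T = 1.355936 − 0.872211 = 0.483725
N(d₁) = 0.912440,  N(d₂) = 0.685709,  e^(−rT) = 0.828983
E₀ = V₀·N(d₁) − D·e^(−rT)·N(d₂)
   = 287.9372·0.912440 − 155.7126·0.828983·0.685709 = 174.211984
B₀ = V₀ − E₀ = 287.9372 − 174.211984 = 113.725216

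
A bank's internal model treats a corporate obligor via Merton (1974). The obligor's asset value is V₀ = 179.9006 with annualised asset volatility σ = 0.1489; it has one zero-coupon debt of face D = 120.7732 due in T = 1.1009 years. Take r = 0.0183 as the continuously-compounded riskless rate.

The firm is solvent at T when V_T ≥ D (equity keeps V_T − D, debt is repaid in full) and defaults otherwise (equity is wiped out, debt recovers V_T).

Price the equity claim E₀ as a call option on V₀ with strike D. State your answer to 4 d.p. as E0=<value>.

E0=61.5620

d₁ = [ln(V₀/D) + (r + σ²/2)T] / (σ√T)
   = [ln(179.9006/120.7732) + (0.0183 + 0.5·0.1489²)·1.1009] / (0.1489·√1.1009)
   = [0.398490 + 0.032351] / 0.156232 = 2.757707
d₂ = d₁ − σ√T = 2.757707 − 0.156232 = 2.601475
N(d₁) = 0.997090,  N(d₂) = 0.995359,  e^(−rT) = 0.980055
E₀ = V₀·N(d₁) − D·e^(−rT)·N(d₂)
   = 179.9006·0.997090 − 120.7732·0.980055·0.995359 = 61.561973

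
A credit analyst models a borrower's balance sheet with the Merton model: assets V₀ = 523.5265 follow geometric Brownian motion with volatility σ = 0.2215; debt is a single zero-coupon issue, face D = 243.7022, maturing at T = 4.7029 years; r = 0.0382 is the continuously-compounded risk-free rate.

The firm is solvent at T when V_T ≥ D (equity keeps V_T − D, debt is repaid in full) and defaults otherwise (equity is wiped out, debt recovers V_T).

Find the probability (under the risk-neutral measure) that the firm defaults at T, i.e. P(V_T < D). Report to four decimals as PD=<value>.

d₁ = [ln(V₀/D) + (r + σ²/2)T] / (σ√T)
   = [ln(523.5265/243.7022) + (0.0382 + 0.5·0.2215²)·4.7029] / (0.2215·√4.7029)
   = [0.764641 + 0.295018] / 0.480349 = 2.206020
d₂ = d₁ − σ√T = 2.206020 − 0.480349 = 1.725671
risk-neutral PD = N(−d₂) = N(-1.725671) = 0.042203

PD=0.0422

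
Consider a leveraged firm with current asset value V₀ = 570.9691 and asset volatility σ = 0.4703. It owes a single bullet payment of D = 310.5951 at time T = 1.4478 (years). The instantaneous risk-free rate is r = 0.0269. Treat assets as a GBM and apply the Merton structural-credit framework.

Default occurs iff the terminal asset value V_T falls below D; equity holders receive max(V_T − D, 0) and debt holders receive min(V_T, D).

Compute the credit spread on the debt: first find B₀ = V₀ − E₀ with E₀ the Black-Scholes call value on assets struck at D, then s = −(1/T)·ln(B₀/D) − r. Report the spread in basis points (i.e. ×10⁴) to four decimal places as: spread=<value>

d₁ = [ln(V₀/D) + (r + σ²/2)T] / (σ√T)
   = [ln(570.9691/310.5951) + (0.0269 + 0.5·0.4703²)·1.4478] / (0.4703·√1.4478)
   = [0.608845 + 0.199060] / 0.565886 = 1.427680
d₂ = d₁ − σ√T = 1.427680 − 0.565886 = 0.861793
N(d₁) = 0.923308,  N(d₂) = 0.805599,  e^(−rT) = 0.961803
E₀ = V₀·N(d₁) − D·e^(−rT)·N(d₂)
   = 570.9691·0.923308 − 310.5951·0.961803·0.805599 = 286.522619
B₀ = V₀ − E₀ = 570.9691 − 286.522619 = 284.446481
spread = −(1/T)·ln(B₀/D) − r = −(1/1.4478)·ln(284.446481/310.5951) − 0.0269 = 0.03384390
in basis points: 0.03384390 × 10⁴ = 338.4390 bp

spread=338.4390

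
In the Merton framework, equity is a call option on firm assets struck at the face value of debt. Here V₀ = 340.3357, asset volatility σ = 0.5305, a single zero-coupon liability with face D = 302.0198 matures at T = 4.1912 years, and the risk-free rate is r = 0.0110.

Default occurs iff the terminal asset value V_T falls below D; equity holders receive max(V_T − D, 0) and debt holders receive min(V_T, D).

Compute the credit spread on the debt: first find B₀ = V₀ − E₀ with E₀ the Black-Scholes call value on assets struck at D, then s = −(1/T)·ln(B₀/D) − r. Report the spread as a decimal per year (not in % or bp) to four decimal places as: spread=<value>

d₁ = [ln(V₀/D) + (r + σ²/2)T] / (σ√T)
   = [ln(340.3357/302.0198) + (0.0110 + 0.5·0.5305²)·4.1912] / (0.5305·√4.1912)
   = [0.119440 + 0.635868] / 1.086062 = 0.695456
d₂ = d₁ − σ√T = 0.695456 − 1.086062 = -0.390606
N(d₁) = 0.756615,  N(d₂) = 0.348044,  e^(−rT) = 0.954943
E₀ = V₀·N(d₁) − D·e^(−rT)·N(d₂)
   = 340.3357·0.756615 − 302.0198·0.954943·0.348044 = 157.123085
B₀ = V₀ − E₀ = 340.3357 − 157.123085 = 183.212615
spread = −(1/T)·ln(B₀/D) − r = −(1/4.1912)·ln(183.212615/302.0198) − 0.0110 = 0.10826066

spread=0.1083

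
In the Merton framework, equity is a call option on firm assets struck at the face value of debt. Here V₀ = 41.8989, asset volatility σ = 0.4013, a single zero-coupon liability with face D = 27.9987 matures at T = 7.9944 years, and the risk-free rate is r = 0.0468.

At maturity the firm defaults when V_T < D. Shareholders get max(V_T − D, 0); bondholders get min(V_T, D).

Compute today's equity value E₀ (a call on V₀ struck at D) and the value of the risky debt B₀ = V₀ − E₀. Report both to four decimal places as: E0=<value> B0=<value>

d₁ = [ln(V₀/D) + (r + σ²/2)T] / (σ√T)
   = [ln(41.8989/27.9987) + (0.0468 + 0.5·0.4013²)·7.9944] / (0.4013·√7.9944)
   = [0.403101 + 1.017854] / 1.134650 = 1.252329
d₂ = d₁ − σ√T = 1.252329 − 1.134650 = 0.117678
N(d₁) = 0.894775,  N(d₂) = 0.546839,  e^(−rT) = 0.687882
E₀ = V₀·N(d₁) − D·e^(−rT)·N(d₂)
   = 41.8989·0.894775 − 27.9987·0.687882·0.546839 = 26.958081
B₀ = V₀ − E₀ = 41.8989 − 26.958081 = 14.940819

E0=26.9581 B0=14.9408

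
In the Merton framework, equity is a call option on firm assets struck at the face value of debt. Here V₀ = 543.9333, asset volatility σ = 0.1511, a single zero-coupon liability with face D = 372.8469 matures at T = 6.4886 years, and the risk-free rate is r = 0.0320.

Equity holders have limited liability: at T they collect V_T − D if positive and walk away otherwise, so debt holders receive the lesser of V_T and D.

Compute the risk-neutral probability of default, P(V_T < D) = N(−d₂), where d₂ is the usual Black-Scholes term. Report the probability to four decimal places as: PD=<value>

d₁ = [ln(V₀/D) + (r + σ²/2)T] / (σ√T)
   = [ln(543.9333/372.8469) + (0.0320 + 0.5·0.1511²)·6.4886] / (0.1511·√6.4886)
   = [0.377659 + 0.281706] / 0.384893 = 1.713113
d₂ = d₁ − σ√T = 1.713113 − 0.384893 = 1.328220
risk-neutral PD = N(−d₂) = N(-1.328220) = 0.092053

PD=0.0921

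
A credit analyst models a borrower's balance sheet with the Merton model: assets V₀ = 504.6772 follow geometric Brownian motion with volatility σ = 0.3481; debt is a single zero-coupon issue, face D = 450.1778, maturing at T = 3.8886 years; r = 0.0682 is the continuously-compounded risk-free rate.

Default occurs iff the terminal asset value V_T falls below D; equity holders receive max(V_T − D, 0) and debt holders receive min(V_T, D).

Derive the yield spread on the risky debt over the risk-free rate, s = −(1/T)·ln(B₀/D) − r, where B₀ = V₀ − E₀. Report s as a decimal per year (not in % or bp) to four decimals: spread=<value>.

spread=0.0407

d₁ = [ln(V₀/D) + (r + σ²/2)T] / (σ√T)
   = [ln(504.6772/450.1778) + (0.0682 + 0.5·0.3481²)·3.8886] / (0.3481·√3.8886)
   = [0.114276 + 0.500800] / 0.686437 = 0.896043
d₂ = d₁ − σ√T = 0.896043 − 0.686437 = 0.209606
N(d₁) = 0.814885,  N(d₂) = 0.583012,  e^(−rT) = 0.767051
E₀ = V₀·N(d₁) − D·e^(−rT)·N(d₂)
   = 504.6772·0.814885 − 450.1778·0.767051·0.583012 = 209.934410
B₀ = V₀ − E₀ = 504.6772 − 209.934410 = 294.742790
spread = −(1/T)·ln(B₀/D) − r = −(1/3.8886)·ln(294.742790/450.1778) − 0.0682 = 0.04071826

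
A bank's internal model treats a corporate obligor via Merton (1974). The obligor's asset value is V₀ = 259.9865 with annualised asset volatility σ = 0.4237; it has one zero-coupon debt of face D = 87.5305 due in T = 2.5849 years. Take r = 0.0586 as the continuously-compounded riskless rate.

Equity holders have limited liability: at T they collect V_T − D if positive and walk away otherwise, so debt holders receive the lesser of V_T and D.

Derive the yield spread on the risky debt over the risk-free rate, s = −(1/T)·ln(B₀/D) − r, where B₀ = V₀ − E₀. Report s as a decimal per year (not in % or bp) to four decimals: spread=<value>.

d₁ = [ln(V₀/D) + (r + σ²/2)T] / (σ√T)
   = [ln(259.9865/87.5305) + (0.0586 + 0.5·0.4237²)·2.5849] / (0.4237·√2.5849)
   = [1.088642 + 0.383498] / 0.681209 = 2.161070
d₂ = d₁ − σ√T = 2.161070 − 0.681209 = 1.479861
N(d₁) = 0.984655,  N(d₂) = 0.930545,  e^(−rT) = 0.859439
E₀ = V₀·N(d₁) − D·e^(−rT)·N(d₂)
   = 259.9865·0.984655 − 87.5305·0.859439·0.930545 = 185.994783
B₀ = V₀ − E₀ = 259.9865 − 185.994783 = 73.991717
spread = −(1/T)·ln(B₀/D) − r = −(1/2.5849)·ln(73.991717/87.5305) − 0.0586 = 0.00640605

spread=0.0064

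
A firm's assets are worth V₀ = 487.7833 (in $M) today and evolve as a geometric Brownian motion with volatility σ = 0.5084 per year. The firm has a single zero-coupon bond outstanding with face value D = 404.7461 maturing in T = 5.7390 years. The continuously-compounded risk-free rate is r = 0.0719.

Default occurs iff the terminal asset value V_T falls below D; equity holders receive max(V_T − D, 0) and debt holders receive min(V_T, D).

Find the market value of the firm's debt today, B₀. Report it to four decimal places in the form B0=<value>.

d₁ = [ln(V₀/D) + (r + σ²/2)T] / (σ√T)
   = [ln(487.7833/404.7461) + (0.0719 + 0.5·0.5084²)·5.7390] / (0.5084·√5.7390)
   = [0.186611 + 1.154315] / 1.217934 = 1.100985
d₂ = d₁ − σ√T = 1.100985 − 1.217934 = -0.116949
N(d₁) = 0.864548,  N(d₂) = 0.453450,  e^(−rT) = 0.661904
E₀ = V₀·N(d₁) − D·e^(−rT)·N(d₂)
   = 487.7833·0.864548 − 404.7461·0.661904·0.453450 = 300.231460
B₀ = V₀ − E₀ = 487.7833 − 300.231460 = 187.551840

B0=187.5518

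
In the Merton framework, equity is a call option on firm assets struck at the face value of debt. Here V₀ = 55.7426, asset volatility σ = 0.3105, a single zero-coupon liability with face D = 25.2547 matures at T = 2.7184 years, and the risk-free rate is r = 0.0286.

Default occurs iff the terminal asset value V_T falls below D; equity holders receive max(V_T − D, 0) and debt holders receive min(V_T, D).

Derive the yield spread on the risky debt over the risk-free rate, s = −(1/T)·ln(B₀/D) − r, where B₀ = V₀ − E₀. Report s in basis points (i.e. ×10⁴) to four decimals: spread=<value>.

d₁ = [ln(V₀/D) + (r + σ²/2)T] / (σ√T)
   = [ln(55.7426/25.2547) + (0.0286 + 0.5·0.3105²)·2.7184] / (0.3105·√2.7184)
   = [0.791732 + 0.208787] / 0.511939 = 1.954372
d₂ = d₁ − σ√T = 1.954372 − 0.511939 = 1.442433
N(d₁) = 0.974671,  N(d₂) = 0.925410,  e^(−rT) = 0.925199
E₀ = V₀·N(d₁) − D·e^(−rT)·N(d₂)
   = 55.7426·0.974671 − 25.2547·0.925199·0.925410 = 32.707935
B₀ = V₀ − E₀ = 55.7426 − 32.707935 = 23.034665
spread = −(1/T)·ln(B₀/D) − r = −(1/2.7184)·ln(23.034665/25.2547) − 0.0286 = 0.00524786
in basis points: 0.00524786 × 10⁴ = 52.4786 bp

spread=52.4786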